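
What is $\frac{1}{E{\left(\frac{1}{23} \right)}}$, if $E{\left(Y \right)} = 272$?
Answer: $\frac{1}{272} \approx 0.0036765$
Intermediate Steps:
$\frac{1}{E{\left(\frac{1}{23} \right)}} = \frac{1}{272}$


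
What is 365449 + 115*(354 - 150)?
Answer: 388909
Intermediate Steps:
365449 + 115*(354 - 150) = 365449 + 115*204 = 365449 + 23460 = 388909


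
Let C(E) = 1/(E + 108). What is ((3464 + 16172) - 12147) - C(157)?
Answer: 1984584/265 ≈ 7489.0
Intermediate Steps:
C(E) = 1/(108 + E)
((3464 + 16172) - 12147) - C(157) = ((3464 + 16172) - 12147) - 1/(108 + 157) = (19636 - 12147) - 1/265 = 7489 - 1*1/265 = 7489 - 1/265 = 1984584/265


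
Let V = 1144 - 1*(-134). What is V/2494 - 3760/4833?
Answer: -1600433/6026751 ≈ -0.26555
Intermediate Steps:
V = 1278 (V = 1144 + 134 = 1278)
V/2494 - 3760/4833 = 1278/2494 - 3760/4833 = 1278*(1/2494) - 3760*1/4833 = 639/1247 - 3760/4833 = -1600433/6026751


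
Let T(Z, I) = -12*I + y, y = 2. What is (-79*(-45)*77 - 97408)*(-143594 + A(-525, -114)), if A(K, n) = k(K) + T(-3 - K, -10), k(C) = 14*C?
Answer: -26593990794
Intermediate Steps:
T(Z, I) = 2 - 12*I (T(Z, I) = -12*I + 2 = 2 - 12*I)
A(K, n) = 122 + 14*K (A(K, n) = 14*K + (2 - 12*(-10)) = 14*K + (2 + 120) = 14*K + 122 = 122 + 14*K)
(-79*(-45)*77 - 97408)*(-143594 + A(-525, -114)) = (-79*(-45)*77 - 97408)*(-143594 + (122 + 14*(-525))) = (3555*77 - 97408)*(-143594 + (122 - 7350)) = (273735 - 97408)*(-143594 - 7228) = 176327*(-150822) = -26593990794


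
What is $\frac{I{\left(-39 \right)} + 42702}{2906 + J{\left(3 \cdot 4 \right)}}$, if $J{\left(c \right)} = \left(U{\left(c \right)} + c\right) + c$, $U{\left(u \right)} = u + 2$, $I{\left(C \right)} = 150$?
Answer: $\frac{10713}{736} \approx 14.556$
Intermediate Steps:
$U{\left(u \right)} = 2 + u$
$J{\left(c \right)} = 2 + 3 c$ ($J{\left(c \right)} = \left(\left(2 + c\right) + c\right) + c = \left(2 + 2 c\right) + c = 2 + 3 c$)
$\frac{I{\left(-39 \right)} + 42702}{2906 + J{\left(3 \cdot 4 \right)}} = \frac{150 + 42702}{2906 + \left(2 + 3 \cdot 3 \cdot 4\right)} = \frac{42852}{2906 + \left(2 + 3 \cdot 12\right)} = \frac{42852}{2906 + \left(2 + 36\right)} = \frac{42852}{2906 + 38} = \frac{42852}{2944} = 42852 \cdot \frac{1}{2944} = \frac{10713}{736}$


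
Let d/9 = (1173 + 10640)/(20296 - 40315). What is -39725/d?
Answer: 265084925/35439 ≈ 7480.0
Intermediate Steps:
d = -35439/6673 (d = 9*((1173 + 10640)/(20296 - 40315)) = 9*(11813/(-20019)) = 9*(11813*(-1/20019)) = 9*(-11813/20019) = -35439/6673 ≈ -5.3108)
-39725/d = -39725/(-35439/6673) = -39725*(-6673/35439) = 265084925/35439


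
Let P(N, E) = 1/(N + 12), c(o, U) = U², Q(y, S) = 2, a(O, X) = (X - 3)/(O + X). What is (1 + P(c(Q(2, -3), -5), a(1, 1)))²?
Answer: 1444/1369 ≈ 1.0548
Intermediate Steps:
a(O, X) = (-3 + X)/(O + X)
P(N, E) = 1/(12 + N)
(1 + P(c(Q(2, -3), -5), a(1, 1)))² = (1 + 1/(12 + (-5)²))² = (1 + 1/(12 + 25))² = (1 + 1/37)² = (38/37)² = 1444/1369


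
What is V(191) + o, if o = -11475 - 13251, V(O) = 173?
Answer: -24553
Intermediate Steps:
o = -24726
V(191) + o = 173 - 24726 = -24553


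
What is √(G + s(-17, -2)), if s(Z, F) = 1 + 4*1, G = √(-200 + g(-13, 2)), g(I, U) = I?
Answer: √(5 + I*√213) ≈ 3.1959 + 2.2833*I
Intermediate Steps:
G = I*√213 (G = √(-200 - 13) = √(-213) = I*√213 ≈ 14.595*I)
s(Z, F) = 5 (s(Z, F) = 1 + 4 = 5)
√(G + s(-17, -2)) = √(I*√213 + 5) = √(5 + I*√213)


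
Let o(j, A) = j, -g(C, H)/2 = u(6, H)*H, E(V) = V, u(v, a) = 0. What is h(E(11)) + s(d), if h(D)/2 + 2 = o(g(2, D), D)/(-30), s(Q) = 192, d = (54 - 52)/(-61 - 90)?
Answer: 188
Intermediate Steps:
d = -2/151 (d = 2/(-151) = 2*(-1/151) = -2/151 ≈ -0.013245)
g(C, H) = 0 (g(C, H) = -0*H = -2*0 = 0)
h(D) = -4 (h(D) = -4 + 2*(0/(-30)) = -4 + 2*(0*(-1/30)) = -4 + 2*0 = -4 + 0 = -4)
h(E(11)) + s(d) = -4 + 192 = 188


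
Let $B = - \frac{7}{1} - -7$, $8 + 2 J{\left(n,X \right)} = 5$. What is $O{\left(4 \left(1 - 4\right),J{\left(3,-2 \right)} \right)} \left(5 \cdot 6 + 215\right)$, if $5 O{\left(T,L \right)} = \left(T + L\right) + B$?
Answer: $- \frac{1323}{2} \approx -661.5$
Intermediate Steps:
$J{\left(n,X \right)} = - \frac{3}{2}$ ($J{\left(n,X \right)} = -4 + \frac{1}{2} \cdot 5 = -4 + \frac{5}{2} = - \frac{3}{2}$)
$B = 0$ ($B = \left(-7\right) 1 + 7 = -7 + 7 = 0$)
$O{\left(T,L \right)} = \frac{L}{5} + \frac{T}{5}$ ($O{\left(T,L \right)} = \frac{\left(T + L\right) + 0}{5} = \frac{\left(L + T\right) + 0}{5} = \frac{L + T}{5} = \frac{L}{5} + \frac{T}{5}$)
$O{\left(4 \left(1 - 4\right),J{\left(3,-2 \right)} \right)} \left(5 \cdot 6 + 215\right) = \left(\frac{1}{5} \left(- \frac{3}{2}\right) + \frac{4 \left(1 - 4\right)}{5}\right) \left(5 \cdot 6 + 215\right) = \left(- \frac{3}{10} + \frac{4 \left(-3\right)}{5}\right) \left(30 + 215\right) = \left(- \frac{3}{10} + \frac{1}{5} \left(-12\right)\right) 245 = \left(- \frac{3}{10} - \frac{12}{5}\right) 245 = \left(- \frac{27}{10}\right) 245 = - \frac{1323}{2}$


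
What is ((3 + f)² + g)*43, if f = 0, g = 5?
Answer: 602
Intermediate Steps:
((3 + f)² + g)*43 = ((3 + 0)² + 5)*43 = (3² + 5)*43 = (9 + 5)*43 = 14*43 = 602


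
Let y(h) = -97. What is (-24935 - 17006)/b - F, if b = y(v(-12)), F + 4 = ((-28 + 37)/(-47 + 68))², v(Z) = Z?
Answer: 2073248/4753 ≈ 436.20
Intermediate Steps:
F = -187/49 (F = -4 + ((-28 + 37)/(-47 + 68))² = -4 + (9/21)² = -4 + (9*(1/21))² = -4 + (3/7)² = -4 + 9/49 = -187/49 ≈ -3.8163)
b = -97
(-24935 - 17006)/b - F = (-24935 - 17006)/(-97) - 1*(-187/49) = -41941*(-1/97) + 187/49 = 41941/97 + 187/49 = 2073248/4753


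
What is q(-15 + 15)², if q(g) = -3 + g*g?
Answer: 9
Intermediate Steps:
q(g) = -3 + g²
q(-15 + 15)² = (-3 + (-15 + 15)²)² = (-3 + 0²)² = (-3 + 0)² = (-3)² = 9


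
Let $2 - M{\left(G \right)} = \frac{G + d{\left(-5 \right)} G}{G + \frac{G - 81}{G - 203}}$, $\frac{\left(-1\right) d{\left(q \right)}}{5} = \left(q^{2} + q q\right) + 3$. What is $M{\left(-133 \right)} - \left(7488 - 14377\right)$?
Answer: $\frac{159133983}{22237} \approx 7156.3$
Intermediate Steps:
$d{\left(q \right)} = -15 - 10 q^{2}$ ($d{\left(q \right)} = - 5 \left(\left(q^{2} + q q\right) + 3\right) = - 5 \left(\left(q^{2} + q^{2}\right) + 3\right) = - 5 \left(2 q^{2} + 3\right) = - 5 \left(3 + 2 q^{2}\right) = -15 - 10 q^{2}$)
$M{\left(G \right)} = 2 + \frac{264 G}{G + \frac{-81 + G}{-203 + G}}$ ($M{\left(G \right)} = 2 - \frac{G + \left(-15 - 10 \left(-5\right)^{2}\right) G}{G + \frac{G - 81}{G - 203}} = 2 - \frac{G + \left(-15 - 250\right) G}{G + \frac{-81 + G}{-203 + G}} = 2 - \frac{G - 265 G}{G + \frac{-81 + G}{-203 + G}} = 2 - \frac{\left(-264\right) G}{G + \frac{-81 + G}{-203 + G}} = 2 - - \frac{264 G}{G + \frac{-81 + G}{-203 + G}} = 2 + \frac{264 G}{G + \frac{-81 + G}{-203 + G}}$)
$M{\left(-133 \right)} - \left(7488 - 14377\right) = \frac{2 \left(81 - 133 \left(-133\right)^{2} + 26998 \left(-133\right)\right)}{81 - \left(-133\right)^{2} + 202 \left(-133\right)} - \left(7488 - 14377\right) = \frac{2 \left(81 - 2352637 - 3590734\right)}{81 - 17689 - 26866} - \left(7488 - 14377\right) = \frac{2 \left(81 - 2352637 - 3590734\right)}{81 - 17689 - 26866} - -6889 = 2 \frac{1}{-44474} \left(-5943290\right) + 6889 = 2 \left(- \frac{1}{44474}\right) \left(-5943290\right) + 6889 = \frac{5943290}{22237} + 6889 = \frac{159133983}{22237}$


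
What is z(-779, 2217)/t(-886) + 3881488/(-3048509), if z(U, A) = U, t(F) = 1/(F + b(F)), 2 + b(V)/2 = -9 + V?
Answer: 6364429327992/3048509 ≈ 2.0877e+6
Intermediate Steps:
b(V) = -22 + 2*V (b(V) = -4 + 2*(-9 + V) = -4 + (-18 + 2*V) = -22 + 2*V)
t(F) = 1/(-22 + 3*F) (t(F) = 1/(F + (-22 + 2*F)) = 1/(-22 + 3*F))
z(-779, 2217)/t(-886) + 3881488/(-3048509) = -779/(1/(-22 + 3*(-886))) + 3881488/(-3048509) = -779/(1/(-22 - 2658)) + 3881488*(-1/3048509) = -779/(1/(-2680)) - 3881488/3048509 = -779/(-1/2680) - 3881488/3048509 = -779*(-2680) - 3881488/3048509 = 2087720 - 3881488/3048509 = 6364429327992/3048509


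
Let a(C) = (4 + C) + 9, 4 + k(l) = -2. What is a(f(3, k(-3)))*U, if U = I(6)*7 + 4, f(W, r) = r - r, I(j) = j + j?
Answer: 1144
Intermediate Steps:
k(l) = -6 (k(l) = -4 - 2 = -6)
I(j) = 2*j
f(W, r) = 0
U = 88 (U = (2*6)*7 + 4 = 12*7 + 4 = 84 + 4 = 88)
a(C) = 13 + C
a(f(3, k(-3)))*U = (13 + 0)*88 = 13*88 = 1144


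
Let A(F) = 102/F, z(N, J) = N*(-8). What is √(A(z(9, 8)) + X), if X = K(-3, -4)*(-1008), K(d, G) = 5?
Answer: I*√181491/6 ≈ 71.003*I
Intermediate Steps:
z(N, J) = -8*N
X = -5040 (X = 5*(-1008) = -5040)
√(A(z(9, 8)) + X) = √(102/((-8*9)) - 5040) = √(102/(-72) - 5040) = √(102*(-1/72) - 5040) = √(-17/12 - 5040) = √(-60497/12) = I*√181491/6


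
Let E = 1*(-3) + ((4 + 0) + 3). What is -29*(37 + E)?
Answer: -1189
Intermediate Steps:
E = 4 (E = -3 + (4 + 3) = -3 + 7 = 4)
-29*(37 + E) = -29*(37 + 4) = -29*41 = -1189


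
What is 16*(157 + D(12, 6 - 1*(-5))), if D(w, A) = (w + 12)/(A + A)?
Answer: 27824/11 ≈ 2529.5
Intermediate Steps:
D(w, A) = (12 + w)/(2*A) (D(w, A) = (12 + w)/((2*A)) = (12 + w)*(1/(2*A)) = (12 + w)/(2*A))
16*(157 + D(12, 6 - 1*(-5))) = 16*(157 + (12 + 12)/(2*(6 - 1*(-5)))) = 16*(157 + (½)*24/(6 + 5)) = 16*(157 + (½)*24/11) = 16*(157 + (½)*(1/11)*24) = 16*(157 + 12/11) = 16*(1739/11) = 27824/11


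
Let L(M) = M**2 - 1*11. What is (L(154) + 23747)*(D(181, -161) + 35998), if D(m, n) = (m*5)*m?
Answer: 9481051956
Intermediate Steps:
L(M) = -11 + M**2 (L(M) = M**2 - 11 = -11 + M**2)
D(m, n) = 5*m**2 (D(m, n) = (5*m)*m = 5*m**2)
(L(154) + 23747)*(D(181, -161) + 35998) = ((-11 + 154**2) + 23747)*(5*181**2 + 35998) = ((-11 + 23716) + 23747)*(5*32761 + 35998) = (23705 + 23747)*(163805 + 35998) = 47452*199803 = 9481051956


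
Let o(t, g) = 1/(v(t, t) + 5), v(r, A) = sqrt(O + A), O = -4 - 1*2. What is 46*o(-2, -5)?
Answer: 230/33 - 92*I*sqrt(2)/33 ≈ 6.9697 - 3.9427*I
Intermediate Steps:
O = -6 (O = -4 - 2 = -6)
v(r, A) = sqrt(-6 + A)
o(t, g) = 1/(5 + sqrt(-6 + t)) (o(t, g) = 1/(sqrt(-6 + t) + 5) = 1/(5 + sqrt(-6 + t)))
46*o(-2, -5) = 46/(5 + sqrt(-6 - 2)) = 46/(5 + sqrt(-8)) = 46/(5 + 2*I*sqrt(2))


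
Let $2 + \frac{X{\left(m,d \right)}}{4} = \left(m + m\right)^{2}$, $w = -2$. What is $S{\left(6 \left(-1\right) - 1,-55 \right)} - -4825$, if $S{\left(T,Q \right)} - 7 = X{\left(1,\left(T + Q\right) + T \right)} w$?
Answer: $4816$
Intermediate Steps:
$X{\left(m,d \right)} = -8 + 16 m^{2}$ ($X{\left(m,d \right)} = -8 + 4 \left(m + m\right)^{2} = -8 + 4 \left(2 m\right)^{2} = -8 + 4 \cdot 4 m^{2} = -8 + 16 m^{2}$)
$S{\left(T,Q \right)} = -9$ ($S{\left(T,Q \right)} = 7 + \left(-8 + 16 \cdot 1^{2}\right) \left(-2\right) = 7 + \left(-8 + 16 \cdot 1\right) \left(-2\right) = 7 + \left(-8 + 16\right) \left(-2\right) = 7 + 8 \left(-2\right) = 7 - 16 = -9$)
$S{\left(6 \left(-1\right) - 1,-55 \right)} - -4825 = -9 - -4825 = -9 + 4825 = 4816$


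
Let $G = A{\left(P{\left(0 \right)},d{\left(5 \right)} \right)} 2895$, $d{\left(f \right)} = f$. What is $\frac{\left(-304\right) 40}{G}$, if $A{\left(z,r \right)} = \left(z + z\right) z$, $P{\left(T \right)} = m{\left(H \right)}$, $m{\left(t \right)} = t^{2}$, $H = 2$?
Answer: $- \frac{76}{579} \approx -0.13126$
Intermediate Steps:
$P{\left(T \right)} = 4$ ($P{\left(T \right)} = 2^{2} = 4$)
$A{\left(z,r \right)} = 2 z^{2}$ ($A{\left(z,r \right)} = 2 z z = 2 z^{2}$)
$G = 92640$ ($G = 2 \cdot 4^{2} \cdot 2895 = 2 \cdot 16 \cdot 2895 = 32 \cdot 2895 = 92640$)
$\frac{\left(-304\right) 40}{G} = \frac{\left(-304\right) 40}{92640} = \left(-12160\right) \frac{1}{92640} = - \frac{76}{579}$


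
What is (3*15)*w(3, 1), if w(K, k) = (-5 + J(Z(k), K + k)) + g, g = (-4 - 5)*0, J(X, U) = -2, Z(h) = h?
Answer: -315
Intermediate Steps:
g = 0 (g = -9*0 = 0)
w(K, k) = -7 (w(K, k) = (-5 - 2) + 0 = -7 + 0 = -7)
(3*15)*w(3, 1) = (3*15)*(-7) = 45*(-7) = -315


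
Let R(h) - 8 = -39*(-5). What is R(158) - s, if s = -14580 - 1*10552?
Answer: 25335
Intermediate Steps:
R(h) = 203 (R(h) = 8 - 39*(-5) = 8 + 195 = 203)
s = -25132 (s = -14580 - 10552 = -25132)
R(158) - s = 203 - 1*(-25132) = 203 + 25132 = 25335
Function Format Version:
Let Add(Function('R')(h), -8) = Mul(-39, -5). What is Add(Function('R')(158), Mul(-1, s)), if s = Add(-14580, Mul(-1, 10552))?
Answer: 25335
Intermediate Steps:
Function('R')(h) = 203 (Function('R')(h) = Add(8, Mul(-39, -5)) = Add(8, 195) = 203)
s = -25132 (s = Add(-14580, -10552) = -25132)
Add(Function('R')(158), Mul(-1, s)) = Add(203, Mul(-1, -25132)) = Add(203, 25132) = 25335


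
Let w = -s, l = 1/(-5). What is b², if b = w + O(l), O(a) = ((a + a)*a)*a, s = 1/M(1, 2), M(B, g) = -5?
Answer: 529/15625 ≈ 0.033856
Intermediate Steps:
l = -⅕ ≈ -0.20000
s = -⅕ (s = 1/(-5) = -⅕ ≈ -0.20000)
O(a) = 2*a³ (O(a) = ((2*a)*a)*a = (2*a²)*a = 2*a³)
w = ⅕ (w = -1*(-⅕) = ⅕ ≈ 0.20000)
b = 23/125 (b = ⅕ + 2*(-⅕)³ = ⅕ + 2*(-1/125) = ⅕ - 2/125 = 23/125 ≈ 0.18400)
b² = (23/125)² = 529/15625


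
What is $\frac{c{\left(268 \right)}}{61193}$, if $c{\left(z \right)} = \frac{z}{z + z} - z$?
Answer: $- \frac{535}{122386} \approx -0.0043714$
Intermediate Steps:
$c{\left(z \right)} = \frac{1}{2} - z$ ($c{\left(z \right)} = \frac{z}{2 z} - z = z \frac{1}{2 z} - z = \frac{1}{2} - z$)
$\frac{c{\left(268 \right)}}{61193} = \frac{\frac{1}{2} - 268}{61193} = \left(\frac{1}{2} - 268\right) \frac{1}{61193} = \left(- \frac{535}{2}\right) \frac{1}{61193} = - \frac{535}{122386}$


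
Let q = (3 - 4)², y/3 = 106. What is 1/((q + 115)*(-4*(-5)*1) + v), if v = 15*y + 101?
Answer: 1/7191 ≈ 0.00013906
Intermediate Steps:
y = 318 (y = 3*106 = 318)
q = 1 (q = (-1)² = 1)
v = 4871 (v = 15*318 + 101 = 4770 + 101 = 4871)
1/((q + 115)*(-4*(-5)*1) + v) = 1/((1 + 115)*(-4*(-5)*1) + 4871) = 1/(116*(20*1) + 4871) = 1/(116*20 + 4871) = 1/(2320 + 4871) = 1/7191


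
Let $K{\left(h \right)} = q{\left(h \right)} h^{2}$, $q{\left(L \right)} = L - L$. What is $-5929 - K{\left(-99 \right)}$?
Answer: $-5929$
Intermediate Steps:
$q{\left(L \right)} = 0$
$K{\left(h \right)} = 0$ ($K{\left(h \right)} = 0 h^{2} = 0$)
$-5929 - K{\left(-99 \right)} = -5929 - 0 = -5929 + 0 = -5929$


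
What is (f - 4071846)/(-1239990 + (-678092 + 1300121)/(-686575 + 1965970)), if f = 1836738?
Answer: 953195333220/528812128007 ≈ 1.8025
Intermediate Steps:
(f - 4071846)/(-1239990 + (-678092 + 1300121)/(-686575 + 1965970)) = (1836738 - 4071846)/(-1239990 + (-678092 + 1300121)/(-686575 + 1965970)) = -2235108/(-1239990 + 622029/1279395) = -2235108/(-1239990 + 622029*(1/1279395)) = -2235108/(-1239990 + 207343/426465) = -2235108/(-528812128007/426465) = -2235108*(-426465/528812128007) = 953195333220/528812128007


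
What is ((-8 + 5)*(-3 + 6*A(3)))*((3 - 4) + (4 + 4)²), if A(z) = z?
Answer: -2835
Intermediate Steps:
((-8 + 5)*(-3 + 6*A(3)))*((3 - 4) + (4 + 4)²) = ((-8 + 5)*(-3 + 6*3))*((3 - 4) + (4 + 4)²) = (-3*(-3 + 18))*(-1 + 8²) = (-3*15)*(-1 + 64) = -45*63 = -2835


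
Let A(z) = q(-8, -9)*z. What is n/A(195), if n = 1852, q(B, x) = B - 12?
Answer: -463/975 ≈ -0.47487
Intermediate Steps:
q(B, x) = -12 + B
A(z) = -20*z (A(z) = (-12 - 8)*z = -20*z)
n/A(195) = 1852/((-20*195)) = 1852/(-3900) = 1852*(-1/3900) = -463/975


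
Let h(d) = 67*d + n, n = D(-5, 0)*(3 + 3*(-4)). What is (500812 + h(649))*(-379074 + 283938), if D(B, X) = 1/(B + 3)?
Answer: -51782477232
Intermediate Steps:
D(B, X) = 1/(3 + B)
n = 9/2 (n = (3 + 3*(-4))/(3 - 5) = (3 - 12)/(-2) = -½*(-9) = 9/2 ≈ 4.5000)
h(d) = 9/2 + 67*d (h(d) = 67*d + 9/2 = 9/2 + 67*d)
(500812 + h(649))*(-379074 + 283938) = (500812 + (9/2 + 67*649))*(-379074 + 283938) = (500812 + (9/2 + 43483))*(-95136) = (500812 + 86975/2)*(-95136) = (1088599/2)*(-95136) = -51782477232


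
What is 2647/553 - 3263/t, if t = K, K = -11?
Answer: 1833556/6083 ≈ 301.42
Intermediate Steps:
t = -11
2647/553 - 3263/t = 2647/553 - 3263/(-11) = 2647*(1/553) - 3263*(-1/11) = 2647/553 + 3263/11 = 1833556/6083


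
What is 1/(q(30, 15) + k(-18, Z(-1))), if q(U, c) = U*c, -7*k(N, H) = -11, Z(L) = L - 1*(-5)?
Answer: 7/3161 ≈ 0.0022145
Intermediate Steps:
Z(L) = 5 + L (Z(L) = L + 5 = 5 + L)
k(N, H) = 11/7 (k(N, H) = -⅐*(-11) = 11/7)
1/(q(30, 15) + k(-18, Z(-1))) = 1/(30*15 + 11/7) = 1/(450 + 11/7) = 1/(3161/7) = 7/3161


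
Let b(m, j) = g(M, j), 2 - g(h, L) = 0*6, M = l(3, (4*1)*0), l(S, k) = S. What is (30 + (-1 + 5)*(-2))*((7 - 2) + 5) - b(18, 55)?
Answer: 218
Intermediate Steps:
M = 3
g(h, L) = 2 (g(h, L) = 2 - 0*6 = 2 - 1*0 = 2 + 0 = 2)
b(m, j) = 2
(30 + (-1 + 5)*(-2))*((7 - 2) + 5) - b(18, 55) = (30 + (-1 + 5)*(-2))*((7 - 2) + 5) - 1*2 = (30 + 4*(-2))*(5 + 5) - 2 = (30 - 8)*10 - 2 = 22*10 - 2 = 220 - 2 = 218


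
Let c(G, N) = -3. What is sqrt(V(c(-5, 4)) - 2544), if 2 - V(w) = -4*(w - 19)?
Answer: I*sqrt(2630) ≈ 51.284*I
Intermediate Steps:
V(w) = -74 + 4*w (V(w) = 2 - (-4)*(w - 19) = 2 - (-4)*(-19 + w) = 2 - (76 - 4*w) = 2 + (-76 + 4*w) = -74 + 4*w)
sqrt(V(c(-5, 4)) - 2544) = sqrt((-74 + 4*(-3)) - 2544) = sqrt((-74 - 12) - 2544) = sqrt(-86 - 2544) = sqrt(-2630) = I*sqrt(2630)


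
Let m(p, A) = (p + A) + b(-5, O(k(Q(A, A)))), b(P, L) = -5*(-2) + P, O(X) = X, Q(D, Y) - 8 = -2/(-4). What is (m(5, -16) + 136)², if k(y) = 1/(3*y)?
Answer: 16900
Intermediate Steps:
Q(D, Y) = 17/2 (Q(D, Y) = 8 - 2/(-4) = 8 - 2*(-¼) = 8 + ½ = 17/2)
k(y) = 1/(3*y)
b(P, L) = 10 + P
m(p, A) = 5 + A + p (m(p, A) = (p + A) + (10 - 5) = (A + p) + 5 = 5 + A + p)
(m(5, -16) + 136)² = ((5 - 16 + 5) + 136)² = (-6 + 136)² = 130² = 16900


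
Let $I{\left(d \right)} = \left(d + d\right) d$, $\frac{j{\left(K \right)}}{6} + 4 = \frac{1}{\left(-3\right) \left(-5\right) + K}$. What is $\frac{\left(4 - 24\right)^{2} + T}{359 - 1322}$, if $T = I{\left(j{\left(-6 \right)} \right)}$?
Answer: $- \frac{13400}{8667} \approx -1.5461$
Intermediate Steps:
$j{\left(K \right)} = -24 + \frac{6}{15 + K}$ ($j{\left(K \right)} = -24 + \frac{6}{\left(-3\right) \left(-5\right) + K} = -24 + \frac{6}{15 + K}$)
$I{\left(d \right)} = 2 d^{2}$ ($I{\left(d \right)} = 2 d d = 2 d^{2}$)
$T = \frac{9800}{9}$ ($T = 2 \left(\frac{6 \left(-59 - -24\right)}{15 - 6}\right)^{2} = 2 \left(\frac{6 \left(-59 + 24\right)}{9}\right)^{2} = 2 \left(6 \cdot \frac{1}{9} \left(-35\right)\right)^{2} = 2 \left(- \frac{70}{3}\right)^{2} = 2 \cdot \frac{4900}{9} = \frac{9800}{9} \approx 1088.9$)
$\frac{\left(4 - 24\right)^{2} + T}{359 - 1322} = \frac{\left(4 - 24\right)^{2} + \frac{9800}{9}}{359 - 1322} = \frac{\left(-20\right)^{2} + \frac{9800}{9}}{-963} = \left(400 + \frac{9800}{9}\right) \left(- \frac{1}{963}\right) = \frac{13400}{9} \left(- \frac{1}{963}\right) = - \frac{13400}{8667}$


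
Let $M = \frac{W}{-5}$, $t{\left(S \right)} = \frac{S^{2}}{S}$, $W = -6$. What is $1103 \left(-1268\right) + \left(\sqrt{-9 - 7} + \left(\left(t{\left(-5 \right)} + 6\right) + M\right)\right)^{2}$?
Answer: $- \frac{34965379}{25} + \frac{88 i}{5} \approx -1.3986 \cdot 10^{6} + 17.6 i$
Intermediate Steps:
$t{\left(S \right)} = S$
$M = \frac{6}{5}$ ($M = - \frac{6}{-5} = \left(-6\right) \left(- \frac{1}{5}\right) = \frac{6}{5} \approx 1.2$)
$1103 \left(-1268\right) + \left(\sqrt{-9 - 7} + \left(\left(t{\left(-5 \right)} + 6\right) + M\right)\right)^{2} = 1103 \left(-1268\right) + \left(\sqrt{-9 - 7} + \left(\left(-5 + 6\right) + \frac{6}{5}\right)\right)^{2} = -1398604 + \left(\sqrt{-16} + \left(1 + \frac{6}{5}\right)\right)^{2} = -1398604 + \left(4 i + \frac{11}{5}\right)^{2} = -1398604 + \left(\frac{11}{5} + 4 i\right)^{2}$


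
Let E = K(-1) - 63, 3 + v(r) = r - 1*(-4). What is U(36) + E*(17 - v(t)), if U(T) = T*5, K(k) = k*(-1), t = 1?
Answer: -750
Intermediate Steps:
v(r) = 1 + r (v(r) = -3 + (r - 1*(-4)) = -3 + (r + 4) = -3 + (4 + r) = 1 + r)
K(k) = -k
E = -62 (E = -1*(-1) - 63 = 1 - 63 = -62)
U(T) = 5*T
U(36) + E*(17 - v(t)) = 5*36 - 62*(17 - (1 + 1)) = 180 - 62*(17 - 1*2) = 180 - 62*(17 - 2) = 180 - 62*15 = 180 - 930 = -750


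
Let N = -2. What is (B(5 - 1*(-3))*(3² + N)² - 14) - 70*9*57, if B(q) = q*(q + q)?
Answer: -29652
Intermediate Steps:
B(q) = 2*q² (B(q) = q*(2*q) = 2*q²)
(B(5 - 1*(-3))*(3² + N)² - 14) - 70*9*57 = ((2*(5 - 1*(-3))²)*(3² - 2)² - 14) - 70*9*57 = ((2*(5 + 3)²)*(9 - 2)² - 14) - 630*57 = ((2*8²)*7² - 14) - 35910 = ((2*64)*49 - 14) - 35910 = (128*49 - 14) - 35910 = (6272 - 14) - 35910 = 6258 - 35910 = -29652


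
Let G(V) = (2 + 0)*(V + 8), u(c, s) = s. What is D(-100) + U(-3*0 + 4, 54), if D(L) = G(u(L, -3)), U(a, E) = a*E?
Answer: 226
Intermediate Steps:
G(V) = 16 + 2*V (G(V) = 2*(8 + V) = 16 + 2*V)
U(a, E) = E*a
D(L) = 10 (D(L) = 16 + 2*(-3) = 16 - 6 = 10)
D(-100) + U(-3*0 + 4, 54) = 10 + 54*(-3*0 + 4) = 10 + 54*(0 + 4) = 10 + 54*4 = 10 + 216 = 226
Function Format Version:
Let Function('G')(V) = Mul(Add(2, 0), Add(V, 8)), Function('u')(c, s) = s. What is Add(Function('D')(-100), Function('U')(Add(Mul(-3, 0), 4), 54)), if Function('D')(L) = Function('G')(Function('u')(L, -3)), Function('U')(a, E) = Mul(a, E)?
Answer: 226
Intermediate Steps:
Function('G')(V) = Add(16, Mul(2, V)) (Function('G')(V) = Mul(2, Add(8, V)) = Add(16, Mul(2, V)))
Function('U')(a, E) = Mul(E, a)
Function('D')(L) = 10 (Function('D')(L) = Add(16, Mul(2, -3)) = Add(16, -6) = 10)
Add(Function('D')(-100), Function('U')(Add(Mul(-3, 0), 4), 54)) = Add(10, Mul(54, Add(Mul(-3, 0), 4))) = Add(10, Mul(54, Add(0, 4))) = Add(10, Mul(54, 4)) = Add(10, 216) = 226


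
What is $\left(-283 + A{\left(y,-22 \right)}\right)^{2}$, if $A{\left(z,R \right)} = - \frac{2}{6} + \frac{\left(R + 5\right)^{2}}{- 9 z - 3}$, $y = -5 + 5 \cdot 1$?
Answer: $\frac{1297321}{9} \approx 1.4415 \cdot 10^{5}$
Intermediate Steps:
$y = 0$ ($y = -5 + 5 = 0$)
$A{\left(z,R \right)} = - \frac{1}{3} + \frac{\left(5 + R\right)^{2}}{-3 - 9 z}$ ($A{\left(z,R \right)} = \left(-2\right) \frac{1}{6} + \frac{\left(5 + R\right)^{2}}{-3 - 9 z} = - \frac{1}{3} + \frac{\left(5 + R\right)^{2}}{-3 - 9 z}$)
$\left(-283 + A{\left(y,-22 \right)}\right)^{2} = \left(-283 + \frac{-1 - \left(5 - 22\right)^{2} - 0}{3 \left(1 + 3 \cdot 0\right)}\right)^{2} = \left(-283 + \frac{-1 - \left(-17\right)^{2} + 0}{3 \left(1 + 0\right)}\right)^{2} = \left(-283 + \frac{-1 - 289 + 0}{3 \cdot 1}\right)^{2} = \left(-283 + \frac{1}{3} \cdot 1 \left(-1 - 289 + 0\right)\right)^{2} = \left(-283 + \frac{1}{3} \cdot 1 \left(-290\right)\right)^{2} = \left(-283 - \frac{290}{3}\right)^{2} = \left(- \frac{1139}{3}\right)^{2} = \frac{1297321}{9}$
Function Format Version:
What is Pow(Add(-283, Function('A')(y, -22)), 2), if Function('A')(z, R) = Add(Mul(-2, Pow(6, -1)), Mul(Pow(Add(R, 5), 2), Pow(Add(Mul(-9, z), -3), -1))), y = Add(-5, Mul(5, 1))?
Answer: Rational(1297321, 9) ≈ 1.4415e+5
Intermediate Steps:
y = 0 (y = Add(-5, 5) = 0)
Function('A')(z, R) = Add(Rational(-1, 3), Mul(Pow(Add(-3, Mul(-9, z)), -1), Pow(Add(5, R), 2))) (Function('A')(z, R) = Add(Mul(-2, Rational(1, 6)), Mul(Pow(Add(5, R), 2), Pow(Add(-3, Mul(-9, z)), -1))) = Add(Rational(-1, 3), Mul(Pow(Add(-3, Mul(-9, z)), -1), Pow(Add(5, R), 2))))
Pow(Add(-283, Function('A')(y, -22)), 2) = Pow(Add(-283, Mul(Rational(1, 3), Pow(Add(1, Mul(3, 0)), -1), Add(-1, Mul(-1, Pow(Add(5, -22), 2)), Mul(-3, 0)))), 2) = Pow(Add(-283, Mul(Rational(1, 3), Pow(Add(1, 0), -1), Add(-1, Mul(-1, Pow(-17, 2)), 0))), 2) = Pow(Add(-283, Mul(Rational(1, 3), Pow(1, -1), Add(-1, Mul(-1, 289), 0))), 2) = Pow(Add(-283, Mul(Rational(1, 3), 1, Add(-1, -289, 0))), 2) = Pow(Add(-283, Mul(Rational(1, 3), 1, -290)), 2) = Pow(Add(-283, Rational(-290, 3)), 2) = Pow(Rational(-1139, 3), 2) = Rational(1297321, 9)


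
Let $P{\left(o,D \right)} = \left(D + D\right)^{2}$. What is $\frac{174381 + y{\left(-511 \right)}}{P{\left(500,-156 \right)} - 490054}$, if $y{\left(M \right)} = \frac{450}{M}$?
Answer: $- \frac{89108241}{200674810} \approx -0.44404$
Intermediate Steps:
$P{\left(o,D \right)} = 4 D^{2}$ ($P{\left(o,D \right)} = \left(2 D\right)^{2} = 4 D^{2}$)
$\frac{174381 + y{\left(-511 \right)}}{P{\left(500,-156 \right)} - 490054} = \frac{174381 + \frac{450}{-511}}{4 \left(-156\right)^{2} - 490054} = \frac{174381 + 450 \left(- \frac{1}{511}\right)}{4 \cdot 24336 - 490054} = \frac{174381 - \frac{450}{511}}{97344 - 490054} = \frac{89108241}{511 \left(-392710\right)} = \frac{89108241}{511} \left(- \frac{1}{392710}\right) = - \frac{89108241}{200674810}$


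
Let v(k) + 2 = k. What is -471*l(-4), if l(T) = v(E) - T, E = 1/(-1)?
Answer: -471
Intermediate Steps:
E = -1
v(k) = -2 + k
l(T) = -3 - T (l(T) = (-2 - 1) - T = -3 - T)
-471*l(-4) = -471*(-3 - 1*(-4)) = -471*(-3 + 4) = -471*1 = -471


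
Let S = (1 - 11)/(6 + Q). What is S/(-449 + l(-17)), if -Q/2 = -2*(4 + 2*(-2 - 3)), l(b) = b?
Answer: -5/4194 ≈ -0.0011922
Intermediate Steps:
Q = -24 (Q = -(-4)*(4 + 2*(-2 - 3)) = -(-4)*(4 + 2*(-5)) = -(-4)*(4 - 10) = -(-4)*(-6) = -2*12 = -24)
S = 5/9 (S = (1 - 11)/(6 - 24) = -10/(-18) = -10*(-1/18) = 5/9 ≈ 0.55556)
S/(-449 + l(-17)) = 5/(9*(-449 - 17)) = (5/9)/(-466) = (5/9)*(-1/466) = -5/4194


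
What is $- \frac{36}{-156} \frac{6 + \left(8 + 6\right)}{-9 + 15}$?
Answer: $\frac{10}{13} \approx 0.76923$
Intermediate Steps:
$- \frac{36}{-156} \frac{6 + \left(8 + 6\right)}{-9 + 15} = \left(-36\right) \left(- \frac{1}{156}\right) \frac{6 + 14}{6} = \frac{3 \cdot 20 \cdot \frac{1}{6}}{13} = \frac{3}{13} \cdot \frac{10}{3} = \frac{10}{13}$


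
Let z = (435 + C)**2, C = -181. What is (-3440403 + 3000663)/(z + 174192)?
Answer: -109935/59677 ≈ -1.8422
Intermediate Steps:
z = 64516 (z = (435 - 181)**2 = 254**2 = 64516)
(-3440403 + 3000663)/(z + 174192) = (-3440403 + 3000663)/(64516 + 174192) = -439740/238708 = -439740*1/238708 = -109935/59677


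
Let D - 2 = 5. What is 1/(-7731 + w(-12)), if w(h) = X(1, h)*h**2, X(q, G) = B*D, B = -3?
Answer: -1/10755 ≈ -9.2980e-5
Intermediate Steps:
D = 7 (D = 2 + 5 = 7)
X(q, G) = -21 (X(q, G) = -3*7 = -21)
w(h) = -21*h**2
1/(-7731 + w(-12)) = 1/(-7731 - 21*(-12)**2) = 1/(-7731 - 21*144) = 1/(-7731 - 3024) = 1/(-10755) = -1/10755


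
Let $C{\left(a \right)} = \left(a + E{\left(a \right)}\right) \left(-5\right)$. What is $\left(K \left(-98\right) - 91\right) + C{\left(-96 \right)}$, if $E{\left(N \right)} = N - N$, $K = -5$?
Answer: $879$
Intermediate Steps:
$E{\left(N \right)} = 0$
$C{\left(a \right)} = - 5 a$ ($C{\left(a \right)} = \left(a + 0\right) \left(-5\right) = a \left(-5\right) = - 5 a$)
$\left(K \left(-98\right) - 91\right) + C{\left(-96 \right)} = \left(\left(-5\right) \left(-98\right) - 91\right) - -480 = \left(490 - 91\right) + 480 = 399 + 480 = 879$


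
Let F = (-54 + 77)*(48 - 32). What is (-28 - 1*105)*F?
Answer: -48944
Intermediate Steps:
F = 368 (F = 23*16 = 368)
(-28 - 1*105)*F = (-28 - 1*105)*368 = (-28 - 105)*368 = -133*368 = -48944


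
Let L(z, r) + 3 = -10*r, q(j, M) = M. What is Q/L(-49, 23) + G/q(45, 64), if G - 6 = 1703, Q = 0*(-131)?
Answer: 1709/64 ≈ 26.703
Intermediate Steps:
Q = 0
G = 1709 (G = 6 + 1703 = 1709)
L(z, r) = -3 - 10*r
Q/L(-49, 23) + G/q(45, 64) = 0/(-3 - 10*23) + 1709/64 = 0/(-3 - 230) + 1709*(1/64) = 0/(-233) + 1709/64 = 0*(-1/233) + 1709/64 = 0 + 1709/64 = 1709/64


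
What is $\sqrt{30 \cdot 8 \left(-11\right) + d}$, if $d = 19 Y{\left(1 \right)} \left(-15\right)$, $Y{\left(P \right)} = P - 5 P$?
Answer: $10 i \sqrt{15} \approx 38.73 i$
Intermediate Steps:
$Y{\left(P \right)} = - 4 P$
$d = 1140$ ($d = 19 \left(\left(-4\right) 1\right) \left(-15\right) = 19 \left(-4\right) \left(-15\right) = \left(-76\right) \left(-15\right) = 1140$)
$\sqrt{30 \cdot 8 \left(-11\right) + d} = \sqrt{30 \cdot 8 \left(-11\right) + 1140} = \sqrt{240 \left(-11\right) + 1140} = \sqrt{-2640 + 1140} = \sqrt{-1500} = 10 i \sqrt{15}$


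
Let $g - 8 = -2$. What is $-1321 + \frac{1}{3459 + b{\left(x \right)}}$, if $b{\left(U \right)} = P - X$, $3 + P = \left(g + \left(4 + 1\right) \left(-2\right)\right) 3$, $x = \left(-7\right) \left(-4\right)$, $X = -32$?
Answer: $- \frac{4591795}{3476} \approx -1321.0$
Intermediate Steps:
$g = 6$ ($g = 8 - 2 = 6$)
$x = 28$
$P = -15$ ($P = -3 + \left(6 + \left(4 + 1\right) \left(-2\right)\right) 3 = -3 + \left(6 + 5 \left(-2\right)\right) 3 = -3 + \left(6 - 10\right) 3 = -3 - 12 = -15$)
$b{\left(U \right)} = 17$ ($b{\left(U \right)} = -15 - -32 = -15 + 32 = 17$)
$-1321 + \frac{1}{3459 + b{\left(x \right)}} = -1321 + \frac{1}{3459 + 17} = -1321 + \frac{1}{3476} = - \frac{4591795}{3476}$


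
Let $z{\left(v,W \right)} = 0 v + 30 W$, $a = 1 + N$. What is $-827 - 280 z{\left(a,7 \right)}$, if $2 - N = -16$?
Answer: $-59627$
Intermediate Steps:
$N = 18$ ($N = 2 - -16 = 2 + 16 = 18$)
$a = 19$ ($a = 1 + 18 = 19$)
$z{\left(v,W \right)} = 30 W$ ($z{\left(v,W \right)} = 0 + 30 W = 30 W$)
$-827 - 280 z{\left(a,7 \right)} = -827 - 280 \cdot 30 \cdot 7 = -827 - 58800 = -59627$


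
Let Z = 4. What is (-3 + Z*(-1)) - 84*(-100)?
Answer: 8393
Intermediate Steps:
(-3 + Z*(-1)) - 84*(-100) = (-3 + 4*(-1)) - 84*(-100) = (-3 - 4) + 8400 = -7 + 8400 = 8393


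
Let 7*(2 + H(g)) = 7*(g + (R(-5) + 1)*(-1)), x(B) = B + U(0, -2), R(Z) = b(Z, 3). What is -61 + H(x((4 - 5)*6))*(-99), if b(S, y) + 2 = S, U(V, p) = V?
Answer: 137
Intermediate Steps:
b(S, y) = -2 + S
R(Z) = -2 + Z
x(B) = B (x(B) = B + 0 = B)
H(g) = 4 + g (H(g) = -2 + (7*(g + ((-2 - 5) + 1)*(-1)))/7 = -2 + (7*(g + (-7 + 1)*(-1)))/7 = -2 + (7*(g - 6*(-1)))/7 = -2 + (7*(g + 6))/7 = -2 + (7*(6 + g))/7 = -2 + (42 + 7*g)/7 = -2 + (6 + g) = 4 + g)
-61 + H(x((4 - 5)*6))*(-99) = -61 + (4 + (4 - 5)*6)*(-99) = -61 + (4 - 1*6)*(-99) = -61 + (4 - 6)*(-99) = -61 - 2*(-99) = -61 + 198 = 137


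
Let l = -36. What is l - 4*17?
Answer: -104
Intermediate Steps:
l - 4*17 = -36 - 4*17 = -36 - 68 = -104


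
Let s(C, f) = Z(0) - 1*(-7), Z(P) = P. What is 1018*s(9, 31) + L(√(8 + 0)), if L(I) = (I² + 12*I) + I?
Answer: 7134 + 26*√2 ≈ 7170.8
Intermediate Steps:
s(C, f) = 7 (s(C, f) = 0 - 1*(-7) = 0 + 7 = 7)
L(I) = I² + 13*I
1018*s(9, 31) + L(√(8 + 0)) = 1018*7 + √(8 + 0)*(13 + √(8 + 0)) = 7126 + √8*(13 + √8) = 7126 + (2*√2)*(13 + 2*√2) = 7126 + 2*√2*(13 + 2*√2)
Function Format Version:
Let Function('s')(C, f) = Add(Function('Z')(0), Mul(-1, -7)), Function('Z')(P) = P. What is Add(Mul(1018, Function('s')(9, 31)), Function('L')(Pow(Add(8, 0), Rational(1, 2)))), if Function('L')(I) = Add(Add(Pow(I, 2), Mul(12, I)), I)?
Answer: Add(7134, Mul(26, Pow(2, Rational(1, 2)))) ≈ 7170.8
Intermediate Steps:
Function('s')(C, f) = 7 (Function('s')(C, f) = Add(0, Mul(-1, -7)) = Add(0, 7) = 7)
Function('L')(I) = Add(Pow(I, 2), Mul(13, I))
Add(Mul(1018, Function('s')(9, 31)), Function('L')(Pow(Add(8, 0), Rational(1, 2)))) = Add(Mul(1018, 7), Mul(Pow(Add(8, 0), Rational(1, 2)), Add(13, Pow(Add(8, 0), Rational(1, 2))))) = Add(7126, Mul(Pow(8, Rational(1, 2)), Add(13, Pow(8, Rational(1, 2))))) = Add(7126, Mul(Mul(2, Pow(2, Rational(1, 2))), Add(13, Mul(2, Pow(2, Rational(1, 2)))))) = Add(7126, Mul(2, Pow(2, Rational(1, 2)), Add(13, Mul(2, Pow(2, Rational(1, 2))))))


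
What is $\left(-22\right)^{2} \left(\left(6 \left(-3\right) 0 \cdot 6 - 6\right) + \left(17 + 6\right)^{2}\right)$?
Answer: $253132$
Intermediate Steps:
$\left(-22\right)^{2} \left(\left(6 \left(-3\right) 0 \cdot 6 - 6\right) + \left(17 + 6\right)^{2}\right) = 484 \left(\left(\left(-18\right) 0 \cdot 6 - 6\right) + 23^{2}\right) = 484 \left(\left(0 \cdot 6 - 6\right) + 529\right) = 484 \left(\left(0 - 6\right) + 529\right) = 484 \left(-6 + 529\right) = 484 \cdot 523 = 253132$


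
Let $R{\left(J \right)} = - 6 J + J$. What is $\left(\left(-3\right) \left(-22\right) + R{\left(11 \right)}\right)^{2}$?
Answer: $121$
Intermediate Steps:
$R{\left(J \right)} = - 5 J$
$\left(\left(-3\right) \left(-22\right) + R{\left(11 \right)}\right)^{2} = \left(\left(-3\right) \left(-22\right) - 55\right)^{2} = \left(66 - 55\right)^{2} = 11^{2} = 121$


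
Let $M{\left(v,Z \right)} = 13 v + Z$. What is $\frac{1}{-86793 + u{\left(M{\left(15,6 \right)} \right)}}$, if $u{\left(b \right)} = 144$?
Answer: $- \frac{1}{86649} \approx -1.1541 \cdot 10^{-5}$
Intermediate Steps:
$M{\left(v,Z \right)} = Z + 13 v$
$\frac{1}{-86793 + u{\left(M{\left(15,6 \right)} \right)}} = \frac{1}{-86793 + 144} = \frac{1}{-86649} = - \frac{1}{86649}$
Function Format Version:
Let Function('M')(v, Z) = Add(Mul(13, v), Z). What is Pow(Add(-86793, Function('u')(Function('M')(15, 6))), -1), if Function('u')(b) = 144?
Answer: Rational(-1, 86649) ≈ -1.1541e-5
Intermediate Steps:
Function('M')(v, Z) = Add(Z, Mul(13, v))
Pow(Add(-86793, Function('u')(Function('M')(15, 6))), -1) = Pow(Add(-86793, 144), -1) = Pow(-86649, -1) = Rational(-1, 86649)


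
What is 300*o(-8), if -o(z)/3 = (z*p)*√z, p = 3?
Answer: 43200*I*√2 ≈ 61094.0*I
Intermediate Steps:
o(z) = -9*z^(3/2) (o(z) = -3*z*3*√z = -3*3*z*√z = -9*z^(3/2))
300*o(-8) = 300*(-(-144)*I*√2) = 300*(144*I*√2) = 43200*I*√2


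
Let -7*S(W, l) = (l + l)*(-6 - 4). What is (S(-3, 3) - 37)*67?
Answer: -13333/7 ≈ -1904.7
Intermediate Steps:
S(W, l) = 20*l/7 (S(W, l) = -(l + l)*(-6 - 4)/7 = -2*l*(-10)/7 = -(-20)*l/7 = 20*l/7)
(S(-3, 3) - 37)*67 = ((20/7)*3 - 37)*67 = (60/7 - 37)*67 = -199/7*67 = -13333/7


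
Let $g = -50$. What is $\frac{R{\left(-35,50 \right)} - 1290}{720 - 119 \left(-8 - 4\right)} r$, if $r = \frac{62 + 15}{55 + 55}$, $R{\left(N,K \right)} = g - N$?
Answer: $- \frac{609}{1432} \approx -0.42528$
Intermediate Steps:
$R{\left(N,K \right)} = -50 - N$
$r = \frac{7}{10}$ ($r = \frac{77}{110} = 77 \cdot \frac{1}{110} = \frac{7}{10} \approx 0.7$)
$\frac{R{\left(-35,50 \right)} - 1290}{720 - 119 \left(-8 - 4\right)} r = \frac{\left(-50 - -35\right) - 1290}{720 - 119 \left(-8 - 4\right)} \frac{7}{10} = \frac{\left(-50 + 35\right) - 1290}{720 - 119 \left(-8 - 4\right)} \frac{7}{10} = \frac{-15 - 1290}{720 - -1428} \cdot \frac{7}{10} = - \frac{1305}{720 + 1428} \cdot \frac{7}{10} = - \frac{1305}{2148} \cdot \frac{7}{10} = \left(-1305\right) \frac{1}{2148} \cdot \frac{7}{10} = \left(- \frac{435}{716}\right) \frac{7}{10} = - \frac{609}{1432}$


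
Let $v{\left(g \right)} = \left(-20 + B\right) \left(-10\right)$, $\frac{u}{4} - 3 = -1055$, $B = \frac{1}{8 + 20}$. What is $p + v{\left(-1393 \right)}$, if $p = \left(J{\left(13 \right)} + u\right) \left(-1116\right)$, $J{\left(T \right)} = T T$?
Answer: $\frac{63108131}{14} \approx 4.5077 \cdot 10^{6}$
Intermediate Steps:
$B = \frac{1}{28} \approx 0.035714$
$u = -4208$ ($u = 12 + 4 \left(-1055\right) = 12 - 4220 = -4208$)
$J{\left(T \right)} = T^{2}$
$v{\left(g \right)} = \frac{2795}{14}$ ($v{\left(g \right)} = \left(-20 + \frac{1}{28}\right) \left(-10\right) = \left(- \frac{559}{28}\right) \left(-10\right) = \frac{2795}{14}$)
$p = 4507524$ ($p = \left(13^{2} - 4208\right) \left(-1116\right) = \left(169 - 4208\right) \left(-1116\right) = \left(-4039\right) \left(-1116\right) = 4507524$)
$p + v{\left(-1393 \right)} = 4507524 + \frac{2795}{14} = \frac{63108131}{14}$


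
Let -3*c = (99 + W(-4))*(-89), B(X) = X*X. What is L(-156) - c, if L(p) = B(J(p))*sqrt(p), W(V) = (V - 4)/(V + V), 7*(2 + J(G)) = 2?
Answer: -8900/3 + 288*I*sqrt(39)/49 ≈ -2966.7 + 36.705*I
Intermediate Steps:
J(G) = -12/7 (J(G) = -2 + (1/7)*2 = -2 + 2/7 = -12/7)
W(V) = (-4 + V)/(2*V) (W(V) = (-4 + V)/((2*V)) = (-4 + V)*(1/(2*V)) = (-4 + V)/(2*V))
B(X) = X**2
L(p) = 144*sqrt(p)/49 (L(p) = (-12/7)**2*sqrt(p) = 144*sqrt(p)/49)
c = 8900/3 (c = -(99 + (1/2)*(-4 - 4)/(-4))*(-89)/3 = -(99 + (1/2)*(-1/4)*(-8))*(-89)/3 = -(99 + 1)*(-89)/3 = -100*(-89)/3 = -1/3*(-8900) = 8900/3 ≈ 2966.7)
L(-156) - c = 144*sqrt(-156)/49 - 1*8900/3 = 144*(2*I*sqrt(39))/49 - 8900/3 = 288*I*sqrt(39)/49 - 8900/3 = -8900/3 + 288*I*sqrt(39)/49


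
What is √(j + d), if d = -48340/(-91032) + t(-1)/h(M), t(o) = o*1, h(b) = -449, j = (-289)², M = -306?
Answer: √8720860238355047910/10218342 ≈ 289.00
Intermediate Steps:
j = 83521
t(o) = o
d = 5448923/10218342 (d = -48340/(-91032) - 1/(-449) = -48340*(-1/91032) - 1*(-1/449) = 12085/22758 + 1/449 = 5448923/10218342 ≈ 0.53325)
√(j + d) = √(83521 + 5448923/10218342) = √(853451591105/10218342) = √8720860238355047910/10218342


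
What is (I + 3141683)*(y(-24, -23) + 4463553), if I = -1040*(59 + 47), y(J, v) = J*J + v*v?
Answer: 13534356241494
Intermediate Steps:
y(J, v) = J² + v²
I = -110240 (I = -1040*106 = -110240)
(I + 3141683)*(y(-24, -23) + 4463553) = (-110240 + 3141683)*(((-24)² + (-23)²) + 4463553) = 3031443*((576 + 529) + 4463553) = 3031443*(1105 + 4463553) = 3031443*4464658 = 13534356241494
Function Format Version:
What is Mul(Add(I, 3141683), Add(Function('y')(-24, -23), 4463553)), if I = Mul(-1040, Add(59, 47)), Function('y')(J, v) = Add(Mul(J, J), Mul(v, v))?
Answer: 13534356241494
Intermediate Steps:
Function('y')(J, v) = Add(Pow(J, 2), Pow(v, 2))
I = -110240 (I = Mul(-1040, 106) = -110240)
Mul(Add(I, 3141683), Add(Function('y')(-24, -23), 4463553)) = Mul(Add(-110240, 3141683), Add(Add(Pow(-24, 2), Pow(-23, 2)), 4463553)) = Mul(3031443, Add(Add(576, 529), 4463553)) = Mul(3031443, Add(1105, 4463553)) = Mul(3031443, 4464658) = 13534356241494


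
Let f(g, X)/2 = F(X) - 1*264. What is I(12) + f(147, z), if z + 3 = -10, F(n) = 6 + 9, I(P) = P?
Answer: -486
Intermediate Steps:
F(n) = 15
z = -13 (z = -3 - 10 = -13)
f(g, X) = -498 (f(g, X) = 2*(15 - 1*264) = 2*(15 - 264) = 2*(-249) = -498)
I(12) + f(147, z) = 12 - 498 = -486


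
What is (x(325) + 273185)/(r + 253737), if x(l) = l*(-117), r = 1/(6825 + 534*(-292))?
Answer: 3506306148/3783294791 ≈ 0.92679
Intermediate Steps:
r = -1/149103 (r = 1/(6825 - 155928) = 1/(-149103) = -1/149103 ≈ -6.7068e-6)
x(l) = -117*l
(x(325) + 273185)/(r + 253737) = (-117*325 + 273185)/(-1/149103 + 253737) = (-38025 + 273185)/(37832947910/149103) = 235160*(149103/37832947910) = 3506306148/3783294791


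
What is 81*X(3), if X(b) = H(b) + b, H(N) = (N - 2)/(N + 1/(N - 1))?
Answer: 1863/7 ≈ 266.14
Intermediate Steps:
H(N) = (-2 + N)/(N + 1/(-1 + N))
X(b) = b + (2 + b**2 - 3*b)/(1 + b**2 - b) (X(b) = (2 + b**2 - 3*b)/(1 + b**2 - b) + b = b + (2 + b**2 - 3*b)/(1 + b**2 - b))
81*X(3) = 81*((2 + 3**3 - 2*3)/(1 + 3**2 - 1*3)) = 81*((2 + 27 - 6)/(1 + 9 - 3)) = 81*(23/7) = 1863/7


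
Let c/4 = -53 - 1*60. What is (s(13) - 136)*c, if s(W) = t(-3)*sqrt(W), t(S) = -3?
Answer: 61472 + 1356*sqrt(13) ≈ 66361.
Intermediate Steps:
s(W) = -3*sqrt(W)
c = -452 (c = 4*(-53 - 1*60) = 4*(-53 - 60) = 4*(-113) = -452)
(s(13) - 136)*c = (-3*sqrt(13) - 136)*(-452) = (-136 - 3*sqrt(13))*(-452) = 61472 + 1356*sqrt(13)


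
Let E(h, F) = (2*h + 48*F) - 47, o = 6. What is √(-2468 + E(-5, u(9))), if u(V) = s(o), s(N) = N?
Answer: I*√2237 ≈ 47.297*I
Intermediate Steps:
u(V) = 6
E(h, F) = -47 + 2*h + 48*F
√(-2468 + E(-5, u(9))) = √(-2468 + (-47 + 2*(-5) + 48*6)) = √(-2468 + (-47 - 10 + 288)) = √(-2468 + 231) = √(-2237) = I*√2237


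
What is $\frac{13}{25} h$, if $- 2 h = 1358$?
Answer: $- \frac{8827}{25} \approx -353.08$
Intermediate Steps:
$h = -679$ ($h = \left(- \frac{1}{2}\right) 1358 = -679$)
$\frac{13}{25} h = \frac{13}{25} \left(-679\right) = - \frac{8827}{25}$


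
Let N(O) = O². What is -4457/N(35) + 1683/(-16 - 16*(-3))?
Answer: 1919051/39200 ≈ 48.955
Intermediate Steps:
-4457/N(35) + 1683/(-16 - 16*(-3)) = -4457/(35²) + 1683/(-16 - 16*(-3)) = -4457/1225 + 1683/(-16 + 48) = -4457*1/1225 + 1683/32 = -4457/1225 + 1683*(1/32) = -4457/1225 + 1683/32 = 1919051/39200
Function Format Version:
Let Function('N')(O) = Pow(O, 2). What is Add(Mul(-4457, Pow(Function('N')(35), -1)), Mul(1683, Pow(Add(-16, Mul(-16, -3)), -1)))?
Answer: Rational(1919051, 39200) ≈ 48.955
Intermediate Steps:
Add(Mul(-4457, Pow(Function('N')(35), -1)), Mul(1683, Pow(Add(-16, Mul(-16, -3)), -1))) = Add(Mul(-4457, Pow(Pow(35, 2), -1)), Mul(1683, Pow(Add(-16, Mul(-16, -3)), -1))) = Add(Mul(-4457, Pow(1225, -1)), Mul(1683, Pow(Add(-16, 48), -1))) = Add(Mul(-4457, Rational(1, 1225)), Mul(1683, Pow(32, -1))) = Add(Rational(-4457, 1225), Mul(1683, Rational(1, 32))) = Add(Rational(-4457, 1225), Rational(1683, 32)) = Rational(1919051, 39200)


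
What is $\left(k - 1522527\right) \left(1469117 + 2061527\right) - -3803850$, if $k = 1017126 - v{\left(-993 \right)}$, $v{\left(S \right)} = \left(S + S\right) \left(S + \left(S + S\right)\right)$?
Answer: $-22672715117730$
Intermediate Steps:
$v{\left(S \right)} = 6 S^{2}$ ($v{\left(S \right)} = 2 S \left(S + 2 S\right) = 2 S 3 S = 6 S^{2}$)
$k = -4899168$ ($k = 1017126 - 6 \left(-993\right)^{2} = 1017126 - 6 \cdot 986049 = 1017126 - 5916294 = -4899168$)
$\left(k - 1522527\right) \left(1469117 + 2061527\right) - -3803850 = \left(-4899168 - 1522527\right) \left(1469117 + 2061527\right) - -3803850 = \left(-6421695\right) 3530644 + 3803850 = -22672718921580 + 3803850 = -22672715117730$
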